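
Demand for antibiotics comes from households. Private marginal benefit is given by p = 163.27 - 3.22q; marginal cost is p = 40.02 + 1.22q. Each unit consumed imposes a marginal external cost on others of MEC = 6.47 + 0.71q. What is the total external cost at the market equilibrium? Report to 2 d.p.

453.15

Market equilibrium (private): 40.02 + 1.22q = 163.27 - 3.22q → q_m = 27.7590.
Total external cost = ∫₀^{q_m} (6.47 + 0.71q) dq = 6.47×27.7590 + ½×0.71×27.7590² = 453.1503.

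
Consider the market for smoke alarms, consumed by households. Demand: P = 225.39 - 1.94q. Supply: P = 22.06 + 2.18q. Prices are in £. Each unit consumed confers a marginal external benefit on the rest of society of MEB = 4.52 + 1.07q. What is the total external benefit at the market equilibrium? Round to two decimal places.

Market equilibrium (private): 22.06 + 2.18q = 225.39 - 1.94q → q_m = 49.3519.
Total external benefit = ∫₀^{q_m} (4.52 + 1.07q) dq = 4.52×49.3519 + ½×1.07×49.3519² = 1526.1220.

£1526.12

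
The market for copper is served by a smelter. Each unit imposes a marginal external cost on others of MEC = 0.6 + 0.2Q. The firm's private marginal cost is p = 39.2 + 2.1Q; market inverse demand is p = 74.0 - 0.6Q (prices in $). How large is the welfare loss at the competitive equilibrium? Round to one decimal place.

Market equilibrium (private): 39.2 + 2.1Q = 74.0 - 0.6Q → Q_m = 12.8889.
Social marginal cost = private MC + MEC = 39.8 + 2.3Q.
Set SMC = demand: 39.8 + 2.3Q = 74.0 - 0.6Q → Q* = 11.7931.
The welfare-loss triangle has base |Q_m − Q*| and height MEC(Q_m) (the vertical gap between SMC and demand is zero at Q* and MEC at Q_m).
DWL = ½ × 1.0958 × 3.1778 = 1.7411.

DWL = $1.7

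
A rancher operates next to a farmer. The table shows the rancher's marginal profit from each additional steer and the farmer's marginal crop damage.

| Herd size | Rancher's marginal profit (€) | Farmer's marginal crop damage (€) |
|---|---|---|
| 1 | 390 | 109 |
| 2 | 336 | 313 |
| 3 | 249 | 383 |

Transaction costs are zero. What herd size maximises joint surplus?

2

Bargaining reaches the level where marginal profit last exceeds marginal crop damage.
That holds through level 2 (336 ≥ 313) but not at 3 (249 < 383).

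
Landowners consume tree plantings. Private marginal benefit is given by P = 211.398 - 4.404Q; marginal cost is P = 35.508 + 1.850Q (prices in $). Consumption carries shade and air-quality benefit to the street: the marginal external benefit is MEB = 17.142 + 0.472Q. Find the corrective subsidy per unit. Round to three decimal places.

subsidy = $32.900 per unit

Social marginal benefit = demand + MEB = 228.540 - 3.932Q.
Set SMB = MC: 228.540 - 3.932Q = 35.508 + 1.850Q → Q* = 33.3850.
The Pigouvian subsidy equals MEB at Q*: 17.142 + 0.472×33.3850 = 32.8997.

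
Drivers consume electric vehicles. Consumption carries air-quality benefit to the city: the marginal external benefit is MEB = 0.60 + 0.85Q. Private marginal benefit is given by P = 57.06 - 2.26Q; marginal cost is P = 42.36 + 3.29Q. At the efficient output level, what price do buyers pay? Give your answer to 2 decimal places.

P = 49.70

Social marginal benefit = demand + MEB = 57.66 - 1.41Q.
Set SMB = MC: 57.66 - 1.41Q = 42.36 + 3.29Q → Q* = 3.2553.
Consumer price on the demand curve at Q*: 57.06 − 2.26×3.2553 = 49.7030.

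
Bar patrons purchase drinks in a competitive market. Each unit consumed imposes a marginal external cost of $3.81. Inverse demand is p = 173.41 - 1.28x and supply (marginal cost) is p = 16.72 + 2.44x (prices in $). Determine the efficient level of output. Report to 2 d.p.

x* = 41.10

Social marginal benefit = demand − MEC = 169.60 - 1.28x.
Set SMB = MC: 169.60 - 1.28x = 16.72 + 2.44x → x* = 41.0968.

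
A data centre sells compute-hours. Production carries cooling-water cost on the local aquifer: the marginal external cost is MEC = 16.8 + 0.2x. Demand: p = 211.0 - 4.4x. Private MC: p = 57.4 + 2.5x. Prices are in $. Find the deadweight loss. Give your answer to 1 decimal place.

DWL = $31.8

Market equilibrium (private): 57.4 + 2.5x = 211.0 - 4.4x → x_m = 22.2609.
Social marginal cost = private MC + MEC = 74.2 + 2.7x.
Set SMC = demand: 74.2 + 2.7x = 211.0 - 4.4x → x* = 19.2676.
The welfare-loss triangle has base |x_m − x*| and height MEC(x_m) (the vertical gap between SMC and demand is zero at x* and MEC at x_m).
DWL = ½ × 2.9933 × 21.2522 = 31.8071.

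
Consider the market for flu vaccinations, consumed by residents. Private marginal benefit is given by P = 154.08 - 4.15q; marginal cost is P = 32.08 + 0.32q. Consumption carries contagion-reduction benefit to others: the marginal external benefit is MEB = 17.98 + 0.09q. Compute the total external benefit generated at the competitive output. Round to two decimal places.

Market equilibrium (private): 32.08 + 0.32q = 154.08 - 4.15q → q_m = 27.2931.
Total external benefit = ∫₀^{q_m} (17.98 + 0.09q) dq = 17.98×27.2931 + ½×0.09×27.2931² = 524.2510.

524.25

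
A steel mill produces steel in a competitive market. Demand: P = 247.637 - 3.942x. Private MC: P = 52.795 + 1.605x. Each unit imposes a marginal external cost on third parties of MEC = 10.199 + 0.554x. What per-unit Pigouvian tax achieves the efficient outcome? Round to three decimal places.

Social marginal cost = private MC + MEC = 62.994 + 2.159x.
Set SMC = demand: 62.994 + 2.159x = 247.637 - 3.942x → x* = 30.2644.
The Pigouvian tax equals MEC at x*: 10.199 + 0.554×30.2644 = 26.9655.

tax = 26.965 per unit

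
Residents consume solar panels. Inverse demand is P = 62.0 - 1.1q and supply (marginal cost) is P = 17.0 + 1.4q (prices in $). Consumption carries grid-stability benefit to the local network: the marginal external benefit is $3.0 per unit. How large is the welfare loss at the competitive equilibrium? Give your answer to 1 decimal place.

Market equilibrium (private): 17.0 + 1.4q = 62.0 - 1.1q → q_m = 18.0000.
Social marginal benefit = demand + MEB = 65.0 - 1.1q.
Set SMB = MC: 65.0 - 1.1q = 17.0 + 1.4q → q* = 19.2000.
The welfare-loss triangle has base |q_m − q*| and height MEB(q_m) (the vertical gap between SMB and MC is zero at q* and MEB at q_m).
DWL = ½ × 1.2000 × 3.0000 = 1.8000.

DWL = $1.8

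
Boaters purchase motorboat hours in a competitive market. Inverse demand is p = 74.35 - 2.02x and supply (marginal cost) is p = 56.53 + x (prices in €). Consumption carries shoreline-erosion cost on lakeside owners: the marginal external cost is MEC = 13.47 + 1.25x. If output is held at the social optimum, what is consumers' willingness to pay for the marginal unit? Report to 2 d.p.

P = €72.29

Social marginal benefit = demand − MEC = 60.88 - 3.27x.
Set SMB = MC: 60.88 - 3.27x = 56.53 + x → x* = 1.0187.
Consumer price on the demand curve at x*: 74.35 − 2.02×1.0187 = 72.2922.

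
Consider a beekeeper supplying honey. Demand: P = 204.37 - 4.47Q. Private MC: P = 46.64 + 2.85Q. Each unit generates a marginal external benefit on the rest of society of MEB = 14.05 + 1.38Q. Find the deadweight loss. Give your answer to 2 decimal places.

Market equilibrium (private): 46.64 + 2.85Q = 204.37 - 4.47Q → Q_m = 21.5478.
Social marginal cost = private MC − MEB = 32.59 + 1.47Q.
Set SMC = demand: 32.59 + 1.47Q = 204.37 - 4.47Q → Q* = 28.9192.
Height of the DWL triangle at Q_m is demand(Q_m) − SMC(Q_m) = MEB(Q_m) = 43.7860.
DWL = ½ × 7.3714 × 43.7860 = 161.3821.

DWL = 161.38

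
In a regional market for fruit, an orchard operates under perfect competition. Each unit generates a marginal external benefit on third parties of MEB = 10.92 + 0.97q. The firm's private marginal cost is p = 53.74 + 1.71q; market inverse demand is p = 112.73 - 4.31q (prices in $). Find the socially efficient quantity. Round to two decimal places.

Social marginal cost = private MC − MEB = 42.82 + 0.74q.
Set SMC = demand: 42.82 + 0.74q = 112.73 - 4.31q → q* = 13.8436.

q* = 13.84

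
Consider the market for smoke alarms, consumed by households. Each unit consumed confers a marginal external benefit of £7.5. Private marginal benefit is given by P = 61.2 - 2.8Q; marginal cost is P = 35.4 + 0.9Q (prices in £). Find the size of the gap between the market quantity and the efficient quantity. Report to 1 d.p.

2.0 units

Market equilibrium (private): 35.4 + 0.9Q = 61.2 - 2.8Q → Q_m = 6.9730.
Social marginal benefit = demand + MEB = 68.7 - 2.8Q.
Set SMB = MC: 68.7 - 2.8Q = 35.4 + 0.9Q → Q* = 9.0000.
Gap = |6.9730 − 9.0000| = 2.0270.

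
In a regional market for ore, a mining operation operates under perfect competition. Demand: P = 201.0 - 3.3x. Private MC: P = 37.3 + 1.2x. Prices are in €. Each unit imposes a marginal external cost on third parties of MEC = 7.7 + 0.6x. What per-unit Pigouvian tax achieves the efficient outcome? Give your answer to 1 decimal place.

Social marginal cost = private MC + MEC = 45.0 + 1.8x.
Set SMC = demand: 45.0 + 1.8x = 201.0 - 3.3x → x* = 30.5882.
The Pigouvian tax equals MEC at x*: 7.7 + 0.6×30.5882 = 26.0529.

tax = €26.1 per unit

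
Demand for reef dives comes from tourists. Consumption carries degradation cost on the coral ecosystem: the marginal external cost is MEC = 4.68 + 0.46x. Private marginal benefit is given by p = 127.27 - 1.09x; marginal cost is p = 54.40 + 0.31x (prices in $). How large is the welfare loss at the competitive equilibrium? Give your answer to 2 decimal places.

Market equilibrium (private): 54.40 + 0.31x = 127.27 - 1.09x → x_m = 52.0500.
Social marginal benefit = demand − MEC = 122.59 - 1.55x.
Set SMB = MC: 122.59 - 1.55x = 54.40 + 0.31x → x* = 36.6613.
Between x* and x_m the wedge MC − SMB runs linearly from 0 to MEC(x_m), so the loss is a triangle.
DWL = ½ × 15.3887 × 28.6230 = 220.2354.

DWL = $220.24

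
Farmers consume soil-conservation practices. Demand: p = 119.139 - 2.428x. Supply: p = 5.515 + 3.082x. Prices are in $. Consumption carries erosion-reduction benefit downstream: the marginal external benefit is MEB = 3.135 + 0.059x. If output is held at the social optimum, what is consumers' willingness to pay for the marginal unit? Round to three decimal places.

Social marginal benefit = demand + MEB = 122.274 - 2.369x.
Set SMB = MC: 122.274 - 2.369x = 5.515 + 3.082x → x* = 21.4197.
Consumer price on the demand curve at x*: 119.139 − 2.428×21.4197 = 67.1320.

P = $67.132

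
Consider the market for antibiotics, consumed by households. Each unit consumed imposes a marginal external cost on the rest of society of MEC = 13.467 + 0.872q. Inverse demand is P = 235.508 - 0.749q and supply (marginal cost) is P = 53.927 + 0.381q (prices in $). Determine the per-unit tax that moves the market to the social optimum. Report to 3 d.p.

Social marginal benefit = demand − MEC = 222.041 - 1.621q.
Set SMB = MC: 222.041 - 1.621q = 53.927 + 0.381q → q* = 83.9730.
The Pigouvian tax equals MEC at q*: 13.467 + 0.872×83.9730 = 86.6915.

tax = $86.691 per unit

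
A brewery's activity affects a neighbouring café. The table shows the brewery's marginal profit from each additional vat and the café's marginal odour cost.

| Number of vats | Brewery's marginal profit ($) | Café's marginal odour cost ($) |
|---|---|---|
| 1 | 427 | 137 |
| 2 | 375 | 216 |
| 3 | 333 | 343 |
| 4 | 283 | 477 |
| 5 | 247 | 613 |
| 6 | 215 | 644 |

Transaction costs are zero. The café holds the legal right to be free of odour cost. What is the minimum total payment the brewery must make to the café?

$353

Efficient level: marginal profit ≥ marginal odour cost through level 2, so k* = 2.
With the café holding the right, the brewery must at least compensate total damage at k*: 137 + 216 = 353.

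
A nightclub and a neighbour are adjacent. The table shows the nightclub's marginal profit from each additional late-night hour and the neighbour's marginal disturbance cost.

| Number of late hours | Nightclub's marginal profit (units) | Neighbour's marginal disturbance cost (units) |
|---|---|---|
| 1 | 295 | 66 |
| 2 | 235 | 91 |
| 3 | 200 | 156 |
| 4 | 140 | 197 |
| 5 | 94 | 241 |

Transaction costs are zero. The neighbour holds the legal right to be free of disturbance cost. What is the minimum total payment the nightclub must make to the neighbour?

Efficient level: marginal profit ≥ marginal disturbance cost through level 3, so k* = 3.
With the neighbour holding the right, the nightclub must at least compensate total damage at k*: 66 + 91 + 156 = 313.

313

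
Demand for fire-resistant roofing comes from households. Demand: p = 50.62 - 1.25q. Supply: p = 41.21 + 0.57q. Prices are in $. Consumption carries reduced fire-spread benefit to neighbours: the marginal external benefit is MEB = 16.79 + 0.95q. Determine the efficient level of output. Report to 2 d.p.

Social marginal benefit = demand + MEB = 67.41 - 0.30q.
Set SMB = MC: 67.41 - 0.30q = 41.21 + 0.57q → q* = 30.1149.

q* = 30.11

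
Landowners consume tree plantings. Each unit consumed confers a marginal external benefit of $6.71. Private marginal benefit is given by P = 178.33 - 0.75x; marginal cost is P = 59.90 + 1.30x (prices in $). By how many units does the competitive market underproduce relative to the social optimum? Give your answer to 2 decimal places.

3.27 units

Market equilibrium (private): 59.90 + 1.30x = 178.33 - 0.75x → x_m = 57.7707.
Social marginal benefit = demand + MEB = 185.04 - 0.75x.
Set SMB = MC: 185.04 - 0.75x = 59.90 + 1.30x → x* = 61.0439.
Gap = |57.7707 − 61.0439| = 3.2732.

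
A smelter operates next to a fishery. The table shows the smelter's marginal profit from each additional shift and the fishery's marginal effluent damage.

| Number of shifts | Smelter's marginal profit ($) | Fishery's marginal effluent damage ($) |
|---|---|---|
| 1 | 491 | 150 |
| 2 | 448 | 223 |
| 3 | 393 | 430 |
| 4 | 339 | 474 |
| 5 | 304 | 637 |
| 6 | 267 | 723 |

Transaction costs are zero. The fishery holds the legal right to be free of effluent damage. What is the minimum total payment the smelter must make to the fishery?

$373

Efficient level: marginal profit ≥ marginal effluent damage through level 2, so k* = 2.
With the fishery holding the right, the smelter must at least compensate total damage at k*: 150 + 223 = 373.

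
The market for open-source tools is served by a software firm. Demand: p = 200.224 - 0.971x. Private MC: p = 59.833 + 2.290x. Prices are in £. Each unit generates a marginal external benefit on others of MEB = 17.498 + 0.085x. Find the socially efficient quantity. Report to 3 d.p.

x* = 49.713

Social marginal cost = private MC − MEB = 42.335 + 2.205x.
Set SMC = demand: 42.335 + 2.205x = 200.224 - 0.971x → x* = 49.7132.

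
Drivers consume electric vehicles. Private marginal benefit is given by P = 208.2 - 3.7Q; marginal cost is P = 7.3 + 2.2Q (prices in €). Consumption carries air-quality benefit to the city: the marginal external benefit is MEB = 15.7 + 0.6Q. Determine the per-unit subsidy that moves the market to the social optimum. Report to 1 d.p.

Social marginal benefit = demand + MEB = 223.9 - 3.1Q.
Set SMB = MC: 223.9 - 3.1Q = 7.3 + 2.2Q → Q* = 40.8679.
The Pigouvian subsidy equals MEB at Q*: 15.7 + 0.6×40.8679 = 40.2207.

subsidy = €40.2 per unit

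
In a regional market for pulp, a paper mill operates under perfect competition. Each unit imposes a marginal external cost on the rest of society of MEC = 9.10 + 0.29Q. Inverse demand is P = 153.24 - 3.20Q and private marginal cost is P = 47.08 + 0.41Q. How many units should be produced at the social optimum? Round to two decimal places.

Q* = 24.89

Social marginal cost = private MC + MEC = 56.18 + 0.70Q.
Set SMC = demand: 56.18 + 0.70Q = 153.24 - 3.20Q → Q* = 24.8872.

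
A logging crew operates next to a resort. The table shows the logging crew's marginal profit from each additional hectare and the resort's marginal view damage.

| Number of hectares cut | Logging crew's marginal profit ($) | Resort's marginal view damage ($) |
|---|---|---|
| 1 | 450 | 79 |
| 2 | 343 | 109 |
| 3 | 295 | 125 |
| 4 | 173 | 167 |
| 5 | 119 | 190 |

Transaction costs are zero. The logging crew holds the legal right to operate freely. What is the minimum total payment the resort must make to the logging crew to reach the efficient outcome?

$119

Left alone the logging crew would choose level 5 (marginal profit stays positive).
Efficient level: k* = 4 (marginal profit ≥ marginal view damage through 4).
The resort must at least cover the logging crew's forgone profit from cutting 5→4: 119 = 119.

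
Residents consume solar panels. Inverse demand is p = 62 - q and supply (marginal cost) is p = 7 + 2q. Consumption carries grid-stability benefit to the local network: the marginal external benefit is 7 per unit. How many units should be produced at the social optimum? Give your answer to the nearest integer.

Social marginal benefit = demand + MEB = 69 - q.
Set SMB = MC: 69 - q = 7 + 2q → q* = 20.6667.

q* = 21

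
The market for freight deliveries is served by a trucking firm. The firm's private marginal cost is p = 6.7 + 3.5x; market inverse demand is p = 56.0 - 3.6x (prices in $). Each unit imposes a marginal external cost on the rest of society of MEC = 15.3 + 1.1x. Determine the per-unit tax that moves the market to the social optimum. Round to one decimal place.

Social marginal cost = private MC + MEC = 22.0 + 4.6x.
Set SMC = demand: 22.0 + 4.6x = 56.0 - 3.6x → x* = 4.1463.
The Pigouvian tax equals MEC at x*: 15.3 + 1.1×4.1463 = 19.8609.

tax = $19.9 per unit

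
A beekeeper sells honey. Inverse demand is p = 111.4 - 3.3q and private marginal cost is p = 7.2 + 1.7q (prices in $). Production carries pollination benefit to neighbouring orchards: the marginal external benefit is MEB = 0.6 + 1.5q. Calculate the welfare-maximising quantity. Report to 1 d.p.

q* = 29.9

Social marginal cost = private MC − MEB = 6.6 + 0.2q.
Set SMC = demand: 6.6 + 0.2q = 111.4 - 3.3q → q* = 29.9429.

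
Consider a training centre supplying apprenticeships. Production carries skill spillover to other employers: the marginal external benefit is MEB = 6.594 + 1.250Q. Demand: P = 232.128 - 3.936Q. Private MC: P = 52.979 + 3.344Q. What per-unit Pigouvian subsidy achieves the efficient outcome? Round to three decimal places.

Social marginal cost = private MC − MEB = 46.385 + 2.094Q.
Set SMC = demand: 46.385 + 2.094Q = 232.128 - 3.936Q → Q* = 30.8032.
The Pigouvian subsidy equals MEB at Q*: 6.594 + 1.250×30.8032 = 45.0980.

subsidy = 45.098 per unit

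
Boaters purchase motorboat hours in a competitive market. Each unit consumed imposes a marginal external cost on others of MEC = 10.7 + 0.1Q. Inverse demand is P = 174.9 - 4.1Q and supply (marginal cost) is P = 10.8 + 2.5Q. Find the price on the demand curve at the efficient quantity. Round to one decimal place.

Social marginal benefit = demand − MEC = 164.2 - 4.2Q.
Set SMB = MC: 164.2 - 4.2Q = 10.8 + 2.5Q → Q* = 22.8955.
Consumer price on the demand curve at Q*: 174.9 − 4.1×22.8955 = 81.0285.

P = 81.0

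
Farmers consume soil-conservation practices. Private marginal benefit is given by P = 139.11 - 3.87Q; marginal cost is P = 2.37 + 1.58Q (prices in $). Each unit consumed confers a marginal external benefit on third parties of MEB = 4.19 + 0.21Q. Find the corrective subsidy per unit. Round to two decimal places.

Social marginal benefit = demand + MEB = 143.30 - 3.66Q.
Set SMB = MC: 143.30 - 3.66Q = 2.37 + 1.58Q → Q* = 26.8950.
The Pigouvian subsidy equals MEB at Q*: 4.19 + 0.21×26.8950 = 9.8380.

subsidy = $9.84 per unit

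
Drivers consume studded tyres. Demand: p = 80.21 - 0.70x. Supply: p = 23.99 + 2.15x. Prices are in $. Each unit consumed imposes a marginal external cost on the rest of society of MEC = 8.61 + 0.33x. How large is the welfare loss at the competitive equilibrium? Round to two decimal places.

Market equilibrium (private): 23.99 + 2.15x = 80.21 - 0.70x → x_m = 19.7263.
Social marginal benefit = demand − MEC = 71.60 - 1.03x.
Set SMB = MC: 71.60 - 1.03x = 23.99 + 2.15x → x* = 14.9717.
Height of the DWL triangle at x_m is MC(x_m) − SMB(x_m) = MEC(x_m) = 15.1197.
DWL = ½ × 4.7546 × 15.1197 = 35.9441.

DWL = $35.94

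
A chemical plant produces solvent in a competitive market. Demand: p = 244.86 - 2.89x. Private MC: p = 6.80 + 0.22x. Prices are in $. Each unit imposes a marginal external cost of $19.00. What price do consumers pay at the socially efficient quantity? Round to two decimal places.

Social marginal cost = private MC + MEC = 25.80 + 0.22x.
Set SMC = demand: 25.80 + 0.22x = 244.86 - 2.89x → x* = 70.4373.
Consumer price on the demand curve at x*: 244.86 − 2.89×70.4373 = 41.2962.

P = $41.30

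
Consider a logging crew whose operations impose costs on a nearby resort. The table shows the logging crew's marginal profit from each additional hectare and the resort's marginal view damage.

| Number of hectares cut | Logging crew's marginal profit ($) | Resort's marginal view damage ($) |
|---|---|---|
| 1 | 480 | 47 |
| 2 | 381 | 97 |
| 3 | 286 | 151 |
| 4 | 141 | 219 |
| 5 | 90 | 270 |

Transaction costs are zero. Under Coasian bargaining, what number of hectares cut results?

Bargaining reaches the level where marginal profit last exceeds marginal view damage.
That holds through level 3 (286 ≥ 151) but not at 4 (141 < 219).

3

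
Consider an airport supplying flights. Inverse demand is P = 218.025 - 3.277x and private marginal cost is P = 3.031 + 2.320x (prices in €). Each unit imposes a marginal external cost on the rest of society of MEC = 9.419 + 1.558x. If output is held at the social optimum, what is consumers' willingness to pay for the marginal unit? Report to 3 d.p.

P = €123.871

Social marginal cost = private MC + MEC = 12.450 + 3.878x.
Set SMC = demand: 12.450 + 3.878x = 218.025 - 3.277x → x* = 28.7317.
Consumer price on the demand curve at x*: 218.025 − 3.277×28.7317 = 123.8712.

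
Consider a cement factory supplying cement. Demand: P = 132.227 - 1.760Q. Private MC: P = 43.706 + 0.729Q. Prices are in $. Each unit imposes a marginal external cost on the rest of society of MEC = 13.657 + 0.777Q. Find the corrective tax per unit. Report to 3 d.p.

Social marginal cost = private MC + MEC = 57.363 + 1.506Q.
Set SMC = demand: 57.363 + 1.506Q = 132.227 - 1.760Q → Q* = 22.9222.
The Pigouvian tax equals MEC at Q*: 13.657 + 0.777×22.9222 = 31.4675.

tax = $31.468 per unit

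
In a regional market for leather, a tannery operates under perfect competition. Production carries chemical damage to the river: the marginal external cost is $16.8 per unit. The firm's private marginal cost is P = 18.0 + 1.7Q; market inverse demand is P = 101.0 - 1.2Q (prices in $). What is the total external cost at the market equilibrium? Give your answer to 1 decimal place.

Market equilibrium (private): 18.0 + 1.7Q = 101.0 - 1.2Q → Q_m = 28.6207.
Total external cost = MEC × Q_m = 16.8 × 28.6207 = 480.8278.

$480.8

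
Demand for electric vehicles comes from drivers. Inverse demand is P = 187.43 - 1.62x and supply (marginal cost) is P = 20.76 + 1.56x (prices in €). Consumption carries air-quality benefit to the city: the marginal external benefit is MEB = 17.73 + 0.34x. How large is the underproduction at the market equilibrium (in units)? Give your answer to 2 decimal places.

12.52 units

Market equilibrium (private): 20.76 + 1.56x = 187.43 - 1.62x → x_m = 52.4119.
Social marginal benefit = demand + MEB = 205.16 - 1.28x.
Set SMB = MC: 205.16 - 1.28x = 20.76 + 1.56x → x* = 64.9296.
Gap = |52.4119 − 64.9296| = 12.5177.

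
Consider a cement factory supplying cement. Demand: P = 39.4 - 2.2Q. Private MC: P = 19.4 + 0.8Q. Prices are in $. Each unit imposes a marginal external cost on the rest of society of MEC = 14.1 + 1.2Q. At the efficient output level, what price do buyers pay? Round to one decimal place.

Social marginal cost = private MC + MEC = 33.5 + 2.0Q.
Set SMC = demand: 33.5 + 2.0Q = 39.4 - 2.2Q → Q* = 1.4048.
Consumer price on the demand curve at Q*: 39.4 − 2.2×1.4048 = 36.3094.

P = $36.3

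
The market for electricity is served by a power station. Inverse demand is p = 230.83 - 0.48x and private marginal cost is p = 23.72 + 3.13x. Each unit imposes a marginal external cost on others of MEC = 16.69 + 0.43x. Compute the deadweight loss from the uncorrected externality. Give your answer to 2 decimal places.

Market equilibrium (private): 23.72 + 3.13x = 230.83 - 0.48x → x_m = 57.3712.
Social marginal cost = private MC + MEC = 40.41 + 3.56x.
Set SMC = demand: 40.41 + 3.56x = 230.83 - 0.48x → x* = 47.1337.
Between x* and x_m the wedge SMC − demand runs linearly from 0 to MEC(x_m), so the loss is a triangle.
DWL = ½ × 10.2375 × 41.3596 = 211.7095.

DWL = 211.71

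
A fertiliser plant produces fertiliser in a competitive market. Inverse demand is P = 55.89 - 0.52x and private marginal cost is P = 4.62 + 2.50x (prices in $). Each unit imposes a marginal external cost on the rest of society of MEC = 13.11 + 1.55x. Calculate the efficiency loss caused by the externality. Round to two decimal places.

Market equilibrium (private): 4.62 + 2.50x = 55.89 - 0.52x → x_m = 16.9768.
Social marginal cost = private MC + MEC = 17.73 + 4.05x.
Set SMC = demand: 17.73 + 4.05x = 55.89 - 0.52x → x* = 8.3501.
The loss is the area between SMC and demand from x* to x_m; with linear curves that's a triangle of height MEC(x_m).
DWL = ½ × 8.6267 × 39.4241 = 170.0499.

DWL = $170.05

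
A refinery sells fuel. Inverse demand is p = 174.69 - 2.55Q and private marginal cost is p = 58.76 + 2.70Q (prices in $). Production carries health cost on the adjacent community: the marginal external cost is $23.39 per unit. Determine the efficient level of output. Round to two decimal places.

Q* = 17.63

Social marginal cost = private MC + MEC = 82.15 + 2.70Q.
Set SMC = demand: 82.15 + 2.70Q = 174.69 - 2.55Q → Q* = 17.6267.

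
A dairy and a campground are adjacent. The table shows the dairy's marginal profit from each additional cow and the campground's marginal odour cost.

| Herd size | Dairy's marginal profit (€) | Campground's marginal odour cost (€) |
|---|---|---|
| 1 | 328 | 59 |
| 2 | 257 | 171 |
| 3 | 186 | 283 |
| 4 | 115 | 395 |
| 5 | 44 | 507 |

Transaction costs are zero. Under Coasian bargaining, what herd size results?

2

Bargaining reaches the level where marginal profit last exceeds marginal odour cost.
That holds through level 2 (257 ≥ 171) but not at 3 (186 < 283).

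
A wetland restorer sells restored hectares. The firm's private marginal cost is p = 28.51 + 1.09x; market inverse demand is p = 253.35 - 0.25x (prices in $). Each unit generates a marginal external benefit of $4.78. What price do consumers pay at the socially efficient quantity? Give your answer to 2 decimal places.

Social marginal cost = private MC − MEB = 23.73 + 1.09x.
Set SMC = demand: 23.73 + 1.09x = 253.35 - 0.25x → x* = 171.3582.
Consumer price on the demand curve at x*: 253.35 − 0.25×171.3582 = 210.5105.

P = $210.51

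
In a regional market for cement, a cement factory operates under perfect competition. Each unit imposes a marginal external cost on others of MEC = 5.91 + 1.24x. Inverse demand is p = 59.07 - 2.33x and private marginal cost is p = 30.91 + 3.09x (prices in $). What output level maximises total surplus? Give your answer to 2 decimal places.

x* = 3.34

Social marginal cost = private MC + MEC = 36.82 + 4.33x.
Set SMC = demand: 36.82 + 4.33x = 59.07 - 2.33x → x* = 3.3408.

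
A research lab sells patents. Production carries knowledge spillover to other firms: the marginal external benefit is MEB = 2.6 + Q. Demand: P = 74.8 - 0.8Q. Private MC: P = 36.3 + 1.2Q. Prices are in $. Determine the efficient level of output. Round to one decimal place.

Social marginal cost = private MC − MEB = 33.7 + 0.2Q.
Set SMC = demand: 33.7 + 0.2Q = 74.8 - 0.8Q → Q* = 41.1000.

Q* = 41.1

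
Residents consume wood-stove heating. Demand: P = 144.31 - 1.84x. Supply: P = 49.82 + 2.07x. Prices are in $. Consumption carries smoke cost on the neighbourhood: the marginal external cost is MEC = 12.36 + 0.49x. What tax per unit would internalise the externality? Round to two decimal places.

Social marginal benefit = demand − MEC = 131.95 - 2.33x.
Set SMB = MC: 131.95 - 2.33x = 49.82 + 2.07x → x* = 18.6659.
The Pigouvian tax equals MEC at x*: 12.36 + 0.49×18.6659 = 21.5063.

tax = $21.51 per unit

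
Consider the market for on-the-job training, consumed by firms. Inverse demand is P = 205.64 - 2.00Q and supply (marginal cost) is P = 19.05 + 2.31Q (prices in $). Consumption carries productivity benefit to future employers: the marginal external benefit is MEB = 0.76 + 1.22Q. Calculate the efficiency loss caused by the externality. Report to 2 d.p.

Market equilibrium (private): 19.05 + 2.31Q = 205.64 - 2.00Q → Q_m = 43.2923.
Social marginal benefit = demand + MEB = 206.40 - 0.78Q.
Set SMB = MC: 206.40 - 0.78Q = 19.05 + 2.31Q → Q* = 60.6311.
Between Q* and Q_m the wedge SMB − MC runs linearly from 0 to MEB(Q_m), so the loss is a triangle.
DWL = ½ × 17.3388 × 53.5767 = 464.4778.

DWL = $464.48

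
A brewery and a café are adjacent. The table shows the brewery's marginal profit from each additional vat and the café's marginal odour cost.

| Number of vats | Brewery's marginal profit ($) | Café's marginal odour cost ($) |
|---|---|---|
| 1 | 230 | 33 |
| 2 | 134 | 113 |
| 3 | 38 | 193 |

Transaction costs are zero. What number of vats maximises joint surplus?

Bargaining reaches the level where marginal profit last exceeds marginal odour cost.
That holds through level 2 (134 ≥ 113) but not at 3 (38 < 193).

2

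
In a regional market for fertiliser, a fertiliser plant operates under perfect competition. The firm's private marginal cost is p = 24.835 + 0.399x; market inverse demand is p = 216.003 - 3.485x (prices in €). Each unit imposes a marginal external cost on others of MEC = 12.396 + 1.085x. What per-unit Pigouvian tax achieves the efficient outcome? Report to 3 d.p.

tax = €51.432 per unit

Social marginal cost = private MC + MEC = 37.231 + 1.484x.
Set SMC = demand: 37.231 + 1.484x = 216.003 - 3.485x → x* = 35.9775.
The Pigouvian tax equals MEC at x*: 12.396 + 1.085×35.9775 = 51.4316.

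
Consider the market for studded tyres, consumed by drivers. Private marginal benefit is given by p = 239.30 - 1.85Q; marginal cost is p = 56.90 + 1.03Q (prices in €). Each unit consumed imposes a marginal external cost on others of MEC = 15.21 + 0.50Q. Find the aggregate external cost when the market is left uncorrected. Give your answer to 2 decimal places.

€1966.08

Market equilibrium (private): 56.90 + 1.03Q = 239.30 - 1.85Q → Q_m = 63.3333.
Total external cost = ∫₀^{Q_m} (15.21 + 0.50Q) dQ = 15.21×63.3333 + ½×0.50×63.3333² = 1966.0762.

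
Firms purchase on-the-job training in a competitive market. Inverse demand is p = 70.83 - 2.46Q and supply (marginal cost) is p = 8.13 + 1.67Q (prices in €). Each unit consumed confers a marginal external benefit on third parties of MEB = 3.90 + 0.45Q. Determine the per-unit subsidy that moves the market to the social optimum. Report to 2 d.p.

subsidy = €12.04 per unit

Social marginal benefit = demand + MEB = 74.73 - 2.01Q.
Set SMB = MC: 74.73 - 2.01Q = 8.13 + 1.67Q → Q* = 18.0978.
The Pigouvian subsidy equals MEB at Q*: 3.90 + 0.45×18.0978 = 12.0440.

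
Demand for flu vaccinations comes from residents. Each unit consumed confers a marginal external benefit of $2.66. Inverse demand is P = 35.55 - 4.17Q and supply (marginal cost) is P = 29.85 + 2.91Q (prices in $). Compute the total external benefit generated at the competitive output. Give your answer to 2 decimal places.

$2.14

Market equilibrium (private): 29.85 + 2.91Q = 35.55 - 4.17Q → Q_m = 0.8051.
Total external benefit = MEB × Q_m = 2.66 × 0.8051 = 2.1416.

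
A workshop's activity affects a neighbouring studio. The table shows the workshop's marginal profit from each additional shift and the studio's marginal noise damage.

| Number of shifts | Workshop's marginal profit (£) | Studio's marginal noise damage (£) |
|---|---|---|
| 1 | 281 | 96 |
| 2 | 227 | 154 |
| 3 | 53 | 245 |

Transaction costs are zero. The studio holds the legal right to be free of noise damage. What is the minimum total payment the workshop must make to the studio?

£250

Efficient level: marginal profit ≥ marginal noise damage through level 2, so k* = 2.
With the studio holding the right, the workshop must at least compensate total damage at k*: 96 + 154 = 250.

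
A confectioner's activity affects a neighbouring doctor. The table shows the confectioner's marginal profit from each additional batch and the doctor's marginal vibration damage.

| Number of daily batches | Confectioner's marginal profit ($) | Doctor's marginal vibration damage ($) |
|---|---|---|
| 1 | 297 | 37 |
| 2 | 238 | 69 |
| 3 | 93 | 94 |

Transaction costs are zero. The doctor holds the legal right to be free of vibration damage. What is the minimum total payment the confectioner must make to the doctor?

$106

Efficient level: marginal profit ≥ marginal vibration damage through level 2, so k* = 2.
With the doctor holding the right, the confectioner must at least compensate total damage at k*: 37 + 69 = 106.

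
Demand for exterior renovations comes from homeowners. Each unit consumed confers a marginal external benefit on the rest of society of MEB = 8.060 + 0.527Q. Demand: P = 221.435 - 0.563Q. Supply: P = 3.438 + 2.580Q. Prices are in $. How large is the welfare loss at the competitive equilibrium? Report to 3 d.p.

DWL = $380.404

Market equilibrium (private): 3.438 + 2.580Q = 221.435 - 0.563Q → Q_m = 69.3595.
Social marginal benefit = demand + MEB = 229.495 - 0.036Q.
Set SMB = MC: 229.495 - 0.036Q = 3.438 + 2.580Q → Q* = 86.4132.
The loss is the area between SMB and MC from Q* to Q_m; with linear curves that's a triangle of height MEB(Q_m).
DWL = ½ × 17.0537 × 44.6125 = 380.4041.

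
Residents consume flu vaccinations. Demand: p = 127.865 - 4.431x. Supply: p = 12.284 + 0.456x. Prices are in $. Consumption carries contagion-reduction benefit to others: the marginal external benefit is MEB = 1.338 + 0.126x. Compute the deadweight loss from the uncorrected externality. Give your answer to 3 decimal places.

Market equilibrium (private): 12.284 + 0.456x = 127.865 - 4.431x → x_m = 23.6507.
Social marginal benefit = demand + MEB = 129.203 - 4.305x.
Set SMB = MC: 129.203 - 4.305x = 12.284 + 0.456x → x* = 24.5577.
The welfare-loss triangle has base |x_m − x*| and height MEB(x_m) (the vertical gap between SMB and MC is zero at x* and MEB at x_m).
DWL = ½ × 0.9070 × 4.3180 = 1.9582.

DWL = $1.958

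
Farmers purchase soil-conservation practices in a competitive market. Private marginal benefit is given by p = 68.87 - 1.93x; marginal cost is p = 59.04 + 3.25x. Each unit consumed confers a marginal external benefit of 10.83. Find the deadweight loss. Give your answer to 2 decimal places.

Market equilibrium (private): 59.04 + 3.25x = 68.87 - 1.93x → x_m = 1.8977.
Social marginal benefit = demand + MEB = 79.70 - 1.93x.
Set SMB = MC: 79.70 - 1.93x = 59.04 + 3.25x → x* = 3.9884.
The welfare-loss triangle has base |x_m − x*| and height MEB(x_m) (the vertical gap between SMB and MC is zero at x* and MEB at x_m).
DWL = ½ × 2.0907 × 10.8300 = 11.3211.

DWL = 11.32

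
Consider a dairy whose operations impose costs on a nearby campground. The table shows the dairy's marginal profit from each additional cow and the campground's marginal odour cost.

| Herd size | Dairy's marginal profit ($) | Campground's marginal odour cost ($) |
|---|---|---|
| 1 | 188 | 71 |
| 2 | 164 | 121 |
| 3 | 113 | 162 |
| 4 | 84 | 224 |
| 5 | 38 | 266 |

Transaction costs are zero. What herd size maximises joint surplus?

2

Bargaining reaches the level where marginal profit last exceeds marginal odour cost.
That holds through level 2 (164 ≥ 121) but not at 3 (113 < 162).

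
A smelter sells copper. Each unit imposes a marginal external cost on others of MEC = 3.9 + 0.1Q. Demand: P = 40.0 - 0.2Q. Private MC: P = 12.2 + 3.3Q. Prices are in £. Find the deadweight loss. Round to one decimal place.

Market equilibrium (private): 12.2 + 3.3Q = 40.0 - 0.2Q → Q_m = 7.9429.
Social marginal cost = private MC + MEC = 16.1 + 3.4Q.
Set SMC = demand: 16.1 + 3.4Q = 40.0 - 0.2Q → Q* = 6.6389.
Height of the DWL triangle at Q_m is SMC(Q_m) − demand(Q_m) = MEC(Q_m) = 4.6943.
DWL = ½ × 1.3040 × 4.6943 = 3.0607.

DWL = £3.1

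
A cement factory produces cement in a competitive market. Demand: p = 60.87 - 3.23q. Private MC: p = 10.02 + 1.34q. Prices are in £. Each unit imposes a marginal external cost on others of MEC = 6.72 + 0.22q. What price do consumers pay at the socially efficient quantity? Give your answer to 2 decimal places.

P = £31.11

Social marginal cost = private MC + MEC = 16.74 + 1.56q.
Set SMC = demand: 16.74 + 1.56q = 60.87 - 3.23q → q* = 9.2129.
Consumer price on the demand curve at q*: 60.87 − 3.23×9.2129 = 31.1123.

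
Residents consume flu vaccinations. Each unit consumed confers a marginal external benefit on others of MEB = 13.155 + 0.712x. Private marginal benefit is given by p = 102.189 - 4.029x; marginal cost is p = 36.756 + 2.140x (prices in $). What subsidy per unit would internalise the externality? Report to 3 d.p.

subsidy = $23.409 per unit

Social marginal benefit = demand + MEB = 115.344 - 3.317x.
Set SMB = MC: 115.344 - 3.317x = 36.756 + 2.140x → x* = 14.4013.
The Pigouvian subsidy equals MEB at x*: 13.155 + 0.712×14.4013 = 23.4087.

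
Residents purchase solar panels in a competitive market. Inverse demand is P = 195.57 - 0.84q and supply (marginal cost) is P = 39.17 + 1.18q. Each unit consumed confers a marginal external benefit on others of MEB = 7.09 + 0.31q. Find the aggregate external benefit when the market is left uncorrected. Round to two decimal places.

Market equilibrium (private): 39.17 + 1.18q = 195.57 - 0.84q → q_m = 77.4257.
Total external benefit = ∫₀^{q_m} (7.09 + 0.31q) dq = 7.09×77.4257 + ½×0.31×77.4257² = 1478.1328.

1478.13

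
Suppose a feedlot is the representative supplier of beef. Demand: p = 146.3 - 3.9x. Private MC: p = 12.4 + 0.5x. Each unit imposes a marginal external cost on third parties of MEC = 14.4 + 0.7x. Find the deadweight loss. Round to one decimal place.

DWL = 125.0

Market equilibrium (private): 12.4 + 0.5x = 146.3 - 3.9x → x_m = 30.4318.
Social marginal cost = private MC + MEC = 26.8 + 1.2x.
Set SMC = demand: 26.8 + 1.2x = 146.3 - 3.9x → x* = 23.4314.
Between x* and x_m the wedge SMC − demand runs linearly from 0 to MEC(x_m), so the loss is a triangle.
DWL = ½ × 7.0004 × 35.7023 = 124.9652.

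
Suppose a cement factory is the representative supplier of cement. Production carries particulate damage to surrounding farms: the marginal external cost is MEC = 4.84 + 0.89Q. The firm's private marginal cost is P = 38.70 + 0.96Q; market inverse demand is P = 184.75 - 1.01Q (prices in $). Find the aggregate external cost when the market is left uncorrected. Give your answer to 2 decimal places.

Market equilibrium (private): 38.70 + 0.96Q = 184.75 - 1.01Q → Q_m = 74.1371.
Total external cost = ∫₀^{Q_m} (4.84 + 0.89Q) dQ = 4.84×74.1371 + ½×0.89×74.1371² = 2804.6813.

$2804.68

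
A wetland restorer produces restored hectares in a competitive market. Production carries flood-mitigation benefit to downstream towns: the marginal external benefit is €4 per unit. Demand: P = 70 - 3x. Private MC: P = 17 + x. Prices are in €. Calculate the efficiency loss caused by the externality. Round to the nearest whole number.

DWL = €2

Market equilibrium (private): 17 + x = 70 - 3x → x_m = 13.2500.
Social marginal cost = private MC − MEB = 13 + x.
Set SMC = demand: 13 + x = 70 - 3x → x* = 14.2500.
The welfare-loss triangle has base |x_m − x*| and height MEB(x_m) (the vertical gap between SMC and demand is zero at x* and MEB at x_m).
DWL = ½ × 1.0000 × 4.0000 = 2.0000.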